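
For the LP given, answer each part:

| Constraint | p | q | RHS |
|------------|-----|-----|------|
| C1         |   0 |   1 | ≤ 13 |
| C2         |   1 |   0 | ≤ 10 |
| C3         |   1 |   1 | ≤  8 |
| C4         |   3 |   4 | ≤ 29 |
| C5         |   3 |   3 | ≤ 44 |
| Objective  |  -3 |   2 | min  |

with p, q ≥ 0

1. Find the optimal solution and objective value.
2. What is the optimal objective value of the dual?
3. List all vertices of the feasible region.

1. p = 8, q = 0, z = -24
2. -24 (by strong duality, equal to the primal optimum)
3. (0, 0), (8, 0), (3, 5), (0, 7.25)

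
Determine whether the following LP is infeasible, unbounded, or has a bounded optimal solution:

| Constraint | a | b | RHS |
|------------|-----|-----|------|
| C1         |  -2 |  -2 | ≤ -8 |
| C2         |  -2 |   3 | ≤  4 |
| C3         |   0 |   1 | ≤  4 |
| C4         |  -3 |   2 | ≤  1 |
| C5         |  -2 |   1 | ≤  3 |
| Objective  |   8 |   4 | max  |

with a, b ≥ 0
Feasible point: (2, 2) satisfies every constraint, so the LP is feasible.
Direction d = (1, 0): for each constraint row a, a·d ≤ 0 —
  (-2)(1) + (-2)(0) = -2 ≤ 0
  (-2)(1) + (3)(0) = -2 ≤ 0
  (0)(1) + (1)(0) = 0 ≤ 0
  (-3)(1) + (2)(0) = -3 ≤ 0
  (-2)(1) + (1)(0) = -2 ≤ 0
and d ≥ 0, so (2, 2) + t·d stays feasible for every t ≥ 0. Along this ray z = 8a + 4b changes by 8 per unit t, so z → +∞.

The LP is unbounded; z can be made arbitrarily large.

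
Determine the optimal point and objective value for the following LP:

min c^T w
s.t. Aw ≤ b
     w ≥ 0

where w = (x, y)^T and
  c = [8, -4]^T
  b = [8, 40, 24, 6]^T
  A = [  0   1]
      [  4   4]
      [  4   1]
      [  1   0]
x = 0, y = 8, z = -32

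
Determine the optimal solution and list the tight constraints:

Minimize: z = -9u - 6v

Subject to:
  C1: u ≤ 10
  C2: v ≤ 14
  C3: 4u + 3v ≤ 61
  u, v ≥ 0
Optimal: u = 10, v = 7
Binding: C1, C3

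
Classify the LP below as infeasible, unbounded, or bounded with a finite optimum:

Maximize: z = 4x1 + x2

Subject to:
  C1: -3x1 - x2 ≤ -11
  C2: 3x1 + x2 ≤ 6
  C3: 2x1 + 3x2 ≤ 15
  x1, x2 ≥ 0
C2 requires 3x1 + x2 ≤ 6, while C1 (-3x1 - x2 ≤ -11) is equivalent to 3x1 + x2 ≥ 11. Together they would need 11 ≤ 3x1 + x2 ≤ 6, which is impossible since 11 > 6. No point satisfies all constraints.

Infeasible: no point satisfies all constraints simultaneously.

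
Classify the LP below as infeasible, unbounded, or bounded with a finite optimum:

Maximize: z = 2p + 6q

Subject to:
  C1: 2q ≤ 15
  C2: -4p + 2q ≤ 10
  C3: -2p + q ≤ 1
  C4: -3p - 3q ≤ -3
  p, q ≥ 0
Feasible point: (0, 1) satisfies every constraint, so the LP is feasible.
Direction d = (1, 0): for each constraint row a, a·d ≤ 0 —
  (0)(1) + (2)(0) = 0 ≤ 0
  (-4)(1) + (2)(0) = -4 ≤ 0
  (-2)(1) + (1)(0) = -2 ≤ 0
  (-3)(1) + (-3)(0) = -3 ≤ 0
and d ≥ 0, so (0, 1) + t·d stays feasible for every t ≥ 0. Along this ray z = 2p + 6q changes by 2 per unit t, so z → +∞.

Unbounded — the objective can increase without bound over the feasible region.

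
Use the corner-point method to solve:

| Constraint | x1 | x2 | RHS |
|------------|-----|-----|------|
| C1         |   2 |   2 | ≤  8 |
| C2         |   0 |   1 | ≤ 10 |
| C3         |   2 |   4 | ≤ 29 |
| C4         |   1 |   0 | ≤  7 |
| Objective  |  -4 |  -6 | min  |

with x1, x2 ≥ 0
x1 = 0, x2 = 4, z = -24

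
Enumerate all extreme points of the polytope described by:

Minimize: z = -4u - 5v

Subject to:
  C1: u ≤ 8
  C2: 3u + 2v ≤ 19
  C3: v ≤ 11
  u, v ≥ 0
Each vertex is the intersection of two constraint boundaries that also satisfies all remaining constraints:
  u = 0 and v = 0 → (0, 0)
  3u + 2v = 19 and v = 0 → (6.333, 0)
  3u + 2v = 19 and u = 0 → (0, 9.5)

Vertices: (0, 0), (6.333, 0), (0, 9.5)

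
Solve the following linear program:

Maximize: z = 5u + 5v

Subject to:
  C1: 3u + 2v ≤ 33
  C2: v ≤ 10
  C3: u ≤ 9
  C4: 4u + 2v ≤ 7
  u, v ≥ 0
u = 0, v = 3.5, z = 17.5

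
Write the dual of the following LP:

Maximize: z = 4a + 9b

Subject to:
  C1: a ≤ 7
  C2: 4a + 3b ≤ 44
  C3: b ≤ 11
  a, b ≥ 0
Minimize: z = 7y1 + 44y2 + 11y3

Subject to:
  C1: -y1 - 4y2 ≤ -4
  C2: -3y2 - y3 ≤ -9
  y1, y2, y3 ≥ 0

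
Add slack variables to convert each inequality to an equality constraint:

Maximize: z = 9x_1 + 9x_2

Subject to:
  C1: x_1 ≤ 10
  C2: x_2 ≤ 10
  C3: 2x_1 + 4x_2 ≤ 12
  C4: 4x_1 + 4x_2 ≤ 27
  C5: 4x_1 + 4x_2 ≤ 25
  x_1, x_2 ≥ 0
max z = 9x_1 + 9x_2

s.t.
  x_1 + s1 = 10
  x_2 + s2 = 10
  2x_1 + 4x_2 + s3 = 12
  4x_1 + 4x_2 + s4 = 27
  4x_1 + 4x_2 + s5 = 25
  x_1, x_2, s1, s2, s3, s4, s5 ≥ 0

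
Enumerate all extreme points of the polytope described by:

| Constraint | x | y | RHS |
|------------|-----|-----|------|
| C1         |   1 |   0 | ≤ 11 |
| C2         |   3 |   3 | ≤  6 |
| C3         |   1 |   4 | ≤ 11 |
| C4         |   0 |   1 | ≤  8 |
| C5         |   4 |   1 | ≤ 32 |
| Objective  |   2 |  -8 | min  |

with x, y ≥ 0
Each vertex is the intersection of two constraint boundaries that also satisfies all remaining constraints:
  x = 0 and y = 0 → (0, 0)
  3x + 3y = 6 and y = 0 → (2, 0)
  3x + 3y = 6 and x = 0 → (0, 2)

Vertices: (0, 0), (2, 0), (0, 2)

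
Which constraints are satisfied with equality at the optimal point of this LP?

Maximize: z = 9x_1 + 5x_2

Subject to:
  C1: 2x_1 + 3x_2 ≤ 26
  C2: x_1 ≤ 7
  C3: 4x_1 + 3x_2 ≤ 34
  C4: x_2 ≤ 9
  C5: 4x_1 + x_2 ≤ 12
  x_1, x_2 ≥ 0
Optimal: x_1 = 1, x_2 = 8
Slack at optimum:
  C1: slack = 0 (binding)
  C2: slack = 6
  C3: slack = 6
  C4: slack = 1
  C5: slack = 0 (binding)
  x_1 ≥ 0: x_1 = 1
  x_2 ≥ 0: x_2 = 8
Binding constraints: C1, C5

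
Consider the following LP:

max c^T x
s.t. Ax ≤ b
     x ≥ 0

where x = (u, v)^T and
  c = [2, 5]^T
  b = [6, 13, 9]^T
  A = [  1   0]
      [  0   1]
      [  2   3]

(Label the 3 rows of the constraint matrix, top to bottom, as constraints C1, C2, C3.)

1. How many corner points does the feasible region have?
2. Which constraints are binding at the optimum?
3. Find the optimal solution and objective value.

1. 3
2. C3, u ≥ 0
3. u = 0, v = 3, z = 15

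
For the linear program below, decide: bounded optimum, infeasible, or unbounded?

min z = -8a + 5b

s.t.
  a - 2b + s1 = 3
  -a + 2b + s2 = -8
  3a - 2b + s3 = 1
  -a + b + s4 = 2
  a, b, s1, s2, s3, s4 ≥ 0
The row a - 2b + s1 = 3 with s1 ≥ 0 requires a - 2b ≤ 3, while the row -a + 2b + s2 = -8 with s2 ≥ 0 is equivalent to a - 2b ≥ 8. Together they would need 8 ≤ a - 2b ≤ 3, which is impossible since 8 > 3. No point satisfies all constraints.

Infeasible: no point satisfies all constraints simultaneously.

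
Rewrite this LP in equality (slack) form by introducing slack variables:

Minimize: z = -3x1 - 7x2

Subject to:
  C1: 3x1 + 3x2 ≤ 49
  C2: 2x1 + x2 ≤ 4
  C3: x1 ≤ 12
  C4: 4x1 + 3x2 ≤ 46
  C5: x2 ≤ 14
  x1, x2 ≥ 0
min z = -3x1 - 7x2

s.t.
  3x1 + 3x2 + s1 = 49
  2x1 + x2 + s2 = 4
  x1 + s3 = 12
  4x1 + 3x2 + s4 = 46
  x2 + s5 = 14
  x1, x2, s1, s2, s3, s4, s5 ≥ 0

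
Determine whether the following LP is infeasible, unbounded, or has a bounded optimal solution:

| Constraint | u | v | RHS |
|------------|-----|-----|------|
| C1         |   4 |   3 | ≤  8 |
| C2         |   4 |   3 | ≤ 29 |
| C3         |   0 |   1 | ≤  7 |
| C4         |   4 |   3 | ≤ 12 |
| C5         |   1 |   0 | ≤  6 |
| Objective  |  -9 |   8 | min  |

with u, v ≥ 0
The point (2, 0) satisfies every constraint, so the LP is feasible; the constraints give u ≤ 6 and v ≤ 7, which with u, v ≥ 0 keep the feasible region inside a bounded box. A feasible, bounded LP attains a finite optimum at a vertex.

Evaluating z = -9u + 8v at each vertex:
  (0, 0): z = 0
  (2, 0): z = -18
  (0, 2.667): z = 21.33

Feasible with finite optimum z* = -18 at (2, 0).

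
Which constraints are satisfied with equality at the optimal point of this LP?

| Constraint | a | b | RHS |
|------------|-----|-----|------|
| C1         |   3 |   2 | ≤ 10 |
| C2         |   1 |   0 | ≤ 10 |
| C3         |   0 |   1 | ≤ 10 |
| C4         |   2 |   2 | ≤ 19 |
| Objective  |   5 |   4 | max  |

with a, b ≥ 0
Optimal: a = 0, b = 5
Slack at optimum:
  C1: slack = 0 (binding)
  C2: slack = 10
  C3: slack = 5
  C4: slack = 9
  a ≥ 0: a = 0 (binding)
  b ≥ 0: b = 5
Binding constraints: C1, a ≥ 0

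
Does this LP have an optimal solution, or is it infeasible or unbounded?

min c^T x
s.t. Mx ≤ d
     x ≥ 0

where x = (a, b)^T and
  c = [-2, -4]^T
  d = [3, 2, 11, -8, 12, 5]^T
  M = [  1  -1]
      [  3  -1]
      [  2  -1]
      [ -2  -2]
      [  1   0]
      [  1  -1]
Feasible point: (0, 4) satisfies every constraint, so the LP is feasible.
Direction d = (0, 1): for each constraint row a, a·d ≤ 0 —
  (1)(0) + (-1)(1) = -1 ≤ 0
  (3)(0) + (-1)(1) = -1 ≤ 0
  (2)(0) + (-1)(1) = -1 ≤ 0
  (-2)(0) + (-2)(1) = -2 ≤ 0
  (1)(0) + (0)(1) = 0 ≤ 0
  (1)(0) + (-1)(1) = -1 ≤ 0
and d ≥ 0, so (0, 4) + t·d stays feasible for every t ≥ 0. Along this ray z = -2a - 4b changes by -4 per unit t, so z → −∞.

Unbounded — the objective can decrease without bound over the feasible region.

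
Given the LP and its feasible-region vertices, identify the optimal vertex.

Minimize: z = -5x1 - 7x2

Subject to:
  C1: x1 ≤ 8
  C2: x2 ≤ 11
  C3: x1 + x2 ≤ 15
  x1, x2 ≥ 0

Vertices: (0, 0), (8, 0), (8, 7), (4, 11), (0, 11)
Evaluating z = -5x1 - 7x2 at each vertex:
  (0, 0): z = 0
  (8, 0): z = -40
  (8, 7): z = -89
  (4, 11): z = -97
  (0, 11): z = -77

The smallest value is z = -97, attained at (4, 11).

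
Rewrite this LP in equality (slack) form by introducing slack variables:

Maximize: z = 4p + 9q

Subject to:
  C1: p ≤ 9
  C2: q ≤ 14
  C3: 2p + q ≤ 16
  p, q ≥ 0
max z = 4p + 9q

s.t.
  p + s1 = 9
  q + s2 = 14
  2p + q + s3 = 16
  p, q, s1, s2, s3 ≥ 0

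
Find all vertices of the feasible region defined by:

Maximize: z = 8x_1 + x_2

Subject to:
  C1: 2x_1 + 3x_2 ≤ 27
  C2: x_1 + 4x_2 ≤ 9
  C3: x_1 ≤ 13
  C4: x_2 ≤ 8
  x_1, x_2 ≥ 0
Each vertex is the intersection of two constraint boundaries that also satisfies all remaining constraints:
  x_1 = 0 and x_2 = 0 → (0, 0)
  x_1 + 4x_2 = 9 and x_2 = 0 → (9, 0)
  x_1 + 4x_2 = 9 and x_1 = 0 → (0, 2.25)

Vertices: (0, 0), (9, 0), (0, 2.25)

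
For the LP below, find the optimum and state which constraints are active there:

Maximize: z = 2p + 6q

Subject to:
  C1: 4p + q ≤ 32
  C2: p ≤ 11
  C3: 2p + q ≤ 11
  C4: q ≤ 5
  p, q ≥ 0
Optimal: p = 3, q = 5
Binding: C3, C4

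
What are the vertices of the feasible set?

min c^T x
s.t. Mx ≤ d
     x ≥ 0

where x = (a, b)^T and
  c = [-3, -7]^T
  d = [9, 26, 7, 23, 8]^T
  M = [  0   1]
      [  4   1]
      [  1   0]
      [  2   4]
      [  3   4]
Each vertex is the intersection of two constraint boundaries that also satisfies all remaining constraints:
  a = 0 and b = 0 → (0, 0)
  3a + 4b = 8 and b = 0 → (2.667, 0)
  3a + 4b = 8 and a = 0 → (0, 2)

Vertices: (0, 0), (2.667, 0), (0, 2)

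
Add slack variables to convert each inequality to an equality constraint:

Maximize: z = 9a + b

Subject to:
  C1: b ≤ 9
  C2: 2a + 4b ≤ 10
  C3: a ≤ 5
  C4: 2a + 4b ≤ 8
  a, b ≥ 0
max z = 9a + b

s.t.
  b + s1 = 9
  2a + 4b + s2 = 10
  a + s3 = 5
  2a + 4b + s4 = 8
  a, b, s1, s2, s3, s4 ≥ 0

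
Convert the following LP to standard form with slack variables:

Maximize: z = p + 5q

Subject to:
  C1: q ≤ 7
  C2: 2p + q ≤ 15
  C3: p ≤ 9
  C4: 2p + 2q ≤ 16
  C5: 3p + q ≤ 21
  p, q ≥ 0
max z = p + 5q

s.t.
  q + s1 = 7
  2p + q + s2 = 15
  p + s3 = 9
  2p + 2q + s4 = 16
  3p + q + s5 = 21
  p, q, s1, s2, s3, s4, s5 ≥ 0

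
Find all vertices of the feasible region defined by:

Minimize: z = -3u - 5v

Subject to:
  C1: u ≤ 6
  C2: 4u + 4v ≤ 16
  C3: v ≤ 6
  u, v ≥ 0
Each vertex is the intersection of two constraint boundaries that also satisfies all remaining constraints:
  u = 0 and v = 0 → (0, 0)
  4u + 4v = 16 and v = 0 → (4, 0)
  4u + 4v = 16 and u = 0 → (0, 4)

Vertices: (0, 0), (4, 0), (0, 4)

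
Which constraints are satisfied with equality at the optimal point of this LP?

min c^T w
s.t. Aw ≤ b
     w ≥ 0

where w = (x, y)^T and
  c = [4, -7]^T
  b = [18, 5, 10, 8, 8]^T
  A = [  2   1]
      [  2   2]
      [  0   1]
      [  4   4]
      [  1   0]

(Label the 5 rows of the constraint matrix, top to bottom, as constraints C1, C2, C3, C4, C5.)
Optimal: x = 0, y = 2
Slack at optimum:
  C1: slack = 16
  C2: slack = 1
  C3: slack = 8
  C4: slack = 0 (binding)
  C5: slack = 8
  x ≥ 0: x = 0 (binding)
  y ≥ 0: y = 2
Binding constraints: C4, x ≥ 0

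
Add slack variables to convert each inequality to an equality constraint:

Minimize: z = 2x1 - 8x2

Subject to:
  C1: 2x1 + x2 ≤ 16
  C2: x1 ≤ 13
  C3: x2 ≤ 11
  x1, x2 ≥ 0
min z = 2x1 - 8x2

s.t.
  2x1 + x2 + s1 = 16
  x1 + s2 = 13
  x2 + s3 = 11
  x1, x2, s1, s2, s3 ≥ 0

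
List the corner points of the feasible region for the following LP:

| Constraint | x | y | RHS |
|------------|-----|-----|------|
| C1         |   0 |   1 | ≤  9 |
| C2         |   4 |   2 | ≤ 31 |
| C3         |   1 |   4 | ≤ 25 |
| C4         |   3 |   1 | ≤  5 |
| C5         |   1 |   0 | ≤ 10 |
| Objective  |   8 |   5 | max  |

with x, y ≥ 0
Each vertex is the intersection of two constraint boundaries that also satisfies all remaining constraints:
  x = 0 and y = 0 → (0, 0)
  3x + y = 5 and y = 0 → (1.667, 0)
  3x + y = 5 and x = 0 → (0, 5)

Vertices: (0, 0), (1.667, 0), (0, 5)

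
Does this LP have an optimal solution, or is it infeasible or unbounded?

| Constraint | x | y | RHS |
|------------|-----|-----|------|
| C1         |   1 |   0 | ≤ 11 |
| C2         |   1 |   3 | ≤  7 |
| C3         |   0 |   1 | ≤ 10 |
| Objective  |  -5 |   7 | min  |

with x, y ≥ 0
The point (7, 0) satisfies every constraint, so the LP is feasible; the constraints give x ≤ 11 and y ≤ 10, which with x, y ≥ 0 keep the feasible region inside a bounded box. A feasible, bounded LP attains a finite optimum at a vertex.

Evaluating z = -5x + 7y at each vertex:
  (0, 0): z = 0
  (7, 0): z = -35
  (0, 2.333): z = 16.33

Feasible with finite optimum z* = -35 at (7, 0).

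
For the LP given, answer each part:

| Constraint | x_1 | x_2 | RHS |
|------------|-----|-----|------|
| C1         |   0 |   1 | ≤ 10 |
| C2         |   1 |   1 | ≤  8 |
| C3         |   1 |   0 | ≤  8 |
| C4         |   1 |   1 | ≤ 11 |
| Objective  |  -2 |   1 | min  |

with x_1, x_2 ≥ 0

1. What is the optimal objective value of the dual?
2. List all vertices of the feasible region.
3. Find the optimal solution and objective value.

1. -16 (by strong duality, equal to the primal optimum)
2. (0, 0), (8, 0), (0, 8)
3. x_1 = 8, x_2 = 0, z = -16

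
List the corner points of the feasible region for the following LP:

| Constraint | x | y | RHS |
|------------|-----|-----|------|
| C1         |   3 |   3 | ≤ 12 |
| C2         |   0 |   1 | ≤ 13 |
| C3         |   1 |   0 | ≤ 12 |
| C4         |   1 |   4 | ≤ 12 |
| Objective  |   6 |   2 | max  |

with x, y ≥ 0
Each vertex is the intersection of two constraint boundaries that also satisfies all remaining constraints:
  x = 0 and y = 0 → (0, 0)
  3x + 3y = 12 and y = 0 → (4, 0)
  3x + 3y = 12 and x + 4y = 12 → (1.333, 2.667)
  x + 4y = 12 and x = 0 → (0, 3)

Vertices: (0, 0), (4, 0), (1.333, 2.667), (0, 3)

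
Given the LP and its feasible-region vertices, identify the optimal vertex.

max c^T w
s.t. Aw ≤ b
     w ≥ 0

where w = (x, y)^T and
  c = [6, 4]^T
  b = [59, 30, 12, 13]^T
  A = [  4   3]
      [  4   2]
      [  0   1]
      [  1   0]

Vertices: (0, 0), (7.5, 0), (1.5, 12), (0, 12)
Evaluating z = 6x + 4y at each vertex:
  (0, 0): z = 0
  (7.5, 0): z = 45
  (1.5, 12): z = 57
  (0, 12): z = 48

The largest value is z = 57, attained at (1.5, 12).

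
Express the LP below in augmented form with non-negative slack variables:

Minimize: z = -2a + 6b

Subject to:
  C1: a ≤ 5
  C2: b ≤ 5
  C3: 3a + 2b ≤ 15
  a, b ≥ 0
min z = -2a + 6b

s.t.
  a + s1 = 5
  b + s2 = 5
  3a + 2b + s3 = 15
  a, b, s1, s2, s3 ≥ 0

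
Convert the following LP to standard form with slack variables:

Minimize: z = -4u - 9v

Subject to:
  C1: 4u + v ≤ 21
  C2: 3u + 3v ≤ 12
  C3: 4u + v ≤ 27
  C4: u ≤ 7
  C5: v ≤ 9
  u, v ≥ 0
min z = -4u - 9v

s.t.
  4u + v + s1 = 21
  3u + 3v + s2 = 12
  4u + v + s3 = 27
  u + s4 = 7
  v + s5 = 9
  u, v, s1, s2, s3, s4, s5 ≥ 0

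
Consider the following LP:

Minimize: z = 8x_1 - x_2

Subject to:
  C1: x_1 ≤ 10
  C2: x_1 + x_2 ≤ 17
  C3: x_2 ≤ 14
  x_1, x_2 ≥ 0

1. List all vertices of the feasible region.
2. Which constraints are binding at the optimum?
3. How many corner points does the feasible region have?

1. (0, 0), (10, 0), (10, 7), (3, 14), (0, 14)
2. C3, x_1 ≥ 0
3. 5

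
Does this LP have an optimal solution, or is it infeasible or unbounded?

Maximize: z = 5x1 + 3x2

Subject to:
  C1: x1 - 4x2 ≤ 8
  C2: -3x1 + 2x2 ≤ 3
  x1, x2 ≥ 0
Feasible point: (0, 0) satisfies every constraint, so the LP is feasible.
Direction d = (1, 1): for each constraint row a, a·d ≤ 0 —
  (1)(1) + (-4)(1) = -3 ≤ 0
  (-3)(1) + (2)(1) = -1 ≤ 0
and d ≥ 0, so (0, 0) + t·d stays feasible for every t ≥ 0. Along this ray z = 5x1 + 3x2 changes by 8 per unit t, so z → +∞.

The LP is unbounded; z can be made arbitrarily large.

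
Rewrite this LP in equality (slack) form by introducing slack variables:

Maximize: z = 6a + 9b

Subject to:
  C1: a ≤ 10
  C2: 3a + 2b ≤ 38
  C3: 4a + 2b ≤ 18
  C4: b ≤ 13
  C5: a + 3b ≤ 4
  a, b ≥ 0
max z = 6a + 9b

s.t.
  a + s1 = 10
  3a + 2b + s2 = 38
  4a + 2b + s3 = 18
  b + s4 = 13
  a + 3b + s5 = 4
  a, b, s1, s2, s3, s4, s5 ≥ 0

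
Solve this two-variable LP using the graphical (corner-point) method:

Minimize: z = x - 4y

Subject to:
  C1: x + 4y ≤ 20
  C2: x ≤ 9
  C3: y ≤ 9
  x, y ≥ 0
Each vertex is the intersection of two constraint boundaries that also satisfies all remaining constraints:
  x = 0 and y = 0 → (0, 0)
  x = 9 and y = 0 → (9, 0)
  x + 4y = 20 and x = 9 → (9, 2.75)
  x + 4y = 20 and x = 0 → (0, 5)

Evaluating z = x - 4y at each vertex:
  (0, 0): z = 0
  (9, 0): z = 9
  (9, 2.75): z = -2
  (0, 5): z = -20

The minimum is at (0, 5) with z = -20.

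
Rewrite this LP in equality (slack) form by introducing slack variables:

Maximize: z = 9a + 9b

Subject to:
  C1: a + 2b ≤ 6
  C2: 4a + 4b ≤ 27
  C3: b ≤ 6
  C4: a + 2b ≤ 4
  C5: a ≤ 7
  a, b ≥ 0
max z = 9a + 9b

s.t.
  a + 2b + s1 = 6
  4a + 4b + s2 = 27
  b + s3 = 6
  a + 2b + s4 = 4
  a + s5 = 7
  a, b, s1, s2, s3, s4, s5 ≥ 0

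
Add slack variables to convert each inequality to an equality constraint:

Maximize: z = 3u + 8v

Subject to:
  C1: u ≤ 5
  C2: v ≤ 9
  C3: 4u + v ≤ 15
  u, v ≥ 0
max z = 3u + 8v

s.t.
  u + s1 = 5
  v + s2 = 9
  4u + v + s3 = 15
  u, v, s1, s2, s3 ≥ 0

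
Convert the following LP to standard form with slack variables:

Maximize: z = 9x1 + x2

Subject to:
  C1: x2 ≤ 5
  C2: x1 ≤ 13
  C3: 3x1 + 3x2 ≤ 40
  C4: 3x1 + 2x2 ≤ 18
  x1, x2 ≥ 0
max z = 9x1 + x2

s.t.
  x2 + s1 = 5
  x1 + s2 = 13
  3x1 + 3x2 + s3 = 40
  3x1 + 2x2 + s4 = 18
  x1, x2, s1, s2, s3, s4 ≥ 0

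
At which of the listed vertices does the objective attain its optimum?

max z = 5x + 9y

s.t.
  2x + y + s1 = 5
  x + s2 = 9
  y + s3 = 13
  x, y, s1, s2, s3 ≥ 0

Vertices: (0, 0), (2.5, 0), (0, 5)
Evaluating z = 5x + 9y at each vertex:
  (0, 0): z = 0
  (2.5, 0): z = 12.5
  (0, 5): z = 45

The largest value is z = 45, attained at (0, 5).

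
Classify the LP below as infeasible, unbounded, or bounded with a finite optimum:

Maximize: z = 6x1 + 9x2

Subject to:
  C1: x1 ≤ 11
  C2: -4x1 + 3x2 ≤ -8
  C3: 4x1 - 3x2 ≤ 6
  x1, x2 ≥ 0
C3 requires 4x1 - 3x2 ≤ 6, while C2 (-4x1 + 3x2 ≤ -8) is equivalent to 4x1 - 3x2 ≥ 8. Together they would need 8 ≤ 4x1 - 3x2 ≤ 6, which is impossible since 8 > 6. No point satisfies all constraints.

The feasible region is empty; the LP is infeasible.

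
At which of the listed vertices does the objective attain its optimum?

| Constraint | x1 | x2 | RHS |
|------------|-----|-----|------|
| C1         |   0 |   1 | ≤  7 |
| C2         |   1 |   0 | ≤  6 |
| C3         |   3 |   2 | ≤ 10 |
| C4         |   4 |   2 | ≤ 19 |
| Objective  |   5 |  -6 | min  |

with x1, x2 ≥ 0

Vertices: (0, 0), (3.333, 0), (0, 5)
(0, 5) with z = -30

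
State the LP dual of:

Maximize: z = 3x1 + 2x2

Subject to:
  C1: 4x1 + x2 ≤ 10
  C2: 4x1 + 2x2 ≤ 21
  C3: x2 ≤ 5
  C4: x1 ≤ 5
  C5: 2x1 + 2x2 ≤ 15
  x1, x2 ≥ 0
Minimize: z = 10y1 + 21y2 + 5y3 + 5y4 + 15y5

Subject to:
  C1: -4y1 - 4y2 - y4 - 2y5 ≤ -3
  C2: -y1 - 2y2 - y3 - 2y5 ≤ -2
  y1, y2, y3, y4, y5 ≥ 0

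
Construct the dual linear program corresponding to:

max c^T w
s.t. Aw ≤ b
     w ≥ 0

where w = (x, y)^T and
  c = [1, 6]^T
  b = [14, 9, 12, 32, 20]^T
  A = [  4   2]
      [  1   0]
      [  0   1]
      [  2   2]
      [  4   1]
Minimize: z = 14y1 + 9y2 + 12y3 + 32y4 + 20y5

Subject to:
  C1: -4y1 - y2 - 2y4 - 4y5 ≤ -1
  C2: -2y1 - y3 - 2y4 - y5 ≤ -6
  y1, y2, y3, y4, y5 ≥ 0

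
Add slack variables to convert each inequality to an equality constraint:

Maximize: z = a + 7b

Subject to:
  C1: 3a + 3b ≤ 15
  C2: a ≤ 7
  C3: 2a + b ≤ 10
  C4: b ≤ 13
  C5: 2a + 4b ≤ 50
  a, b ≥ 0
max z = a + 7b

s.t.
  3a + 3b + s1 = 15
  a + s2 = 7
  2a + b + s3 = 10
  b + s4 = 13
  2a + 4b + s5 = 50
  a, b, s1, s2, s3, s4, s5 ≥ 0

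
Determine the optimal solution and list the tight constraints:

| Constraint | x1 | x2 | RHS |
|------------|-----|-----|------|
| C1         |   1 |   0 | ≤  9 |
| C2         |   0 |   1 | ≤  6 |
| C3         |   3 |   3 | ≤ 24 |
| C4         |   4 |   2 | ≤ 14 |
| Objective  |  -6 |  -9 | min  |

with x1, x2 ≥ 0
Optimal: x1 = 0.5, x2 = 6
Binding: C2, C4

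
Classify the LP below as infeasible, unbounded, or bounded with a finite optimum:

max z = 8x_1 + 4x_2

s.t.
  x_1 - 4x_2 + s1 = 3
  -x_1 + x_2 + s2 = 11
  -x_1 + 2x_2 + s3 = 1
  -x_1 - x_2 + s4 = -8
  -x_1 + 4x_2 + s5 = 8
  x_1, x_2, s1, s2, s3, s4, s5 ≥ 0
Feasible point: (5, 3) satisfies every constraint, so the LP is feasible.
Direction d = (4, 1): for each constraint row a, a·d ≤ 0 —
  (1)(4) + (-4)(1) = 0 ≤ 0
  (-1)(4) + (1)(1) = -3 ≤ 0
  (-1)(4) + (2)(1) = -2 ≤ 0
  (-1)(4) + (-1)(1) = -5 ≤ 0
  (-1)(4) + (4)(1) = 0 ≤ 0
and d ≥ 0, so (5, 3) + t·d stays feasible for every t ≥ 0. Along this ray z = 8x_1 + 4x_2 changes by 36 per unit t, so z → +∞.

Unbounded — the objective can increase without bound over the feasible region.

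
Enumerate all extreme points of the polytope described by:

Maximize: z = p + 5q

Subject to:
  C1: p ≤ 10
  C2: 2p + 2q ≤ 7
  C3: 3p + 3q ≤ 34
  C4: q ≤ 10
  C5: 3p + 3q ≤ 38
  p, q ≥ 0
Each vertex is the intersection of two constraint boundaries that also satisfies all remaining constraints:
  p = 0 and q = 0 → (0, 0)
  2p + 2q = 7 and q = 0 → (3.5, 0)
  2p + 2q = 7 and p = 0 → (0, 3.5)

Vertices: (0, 0), (3.5, 0), (0, 3.5)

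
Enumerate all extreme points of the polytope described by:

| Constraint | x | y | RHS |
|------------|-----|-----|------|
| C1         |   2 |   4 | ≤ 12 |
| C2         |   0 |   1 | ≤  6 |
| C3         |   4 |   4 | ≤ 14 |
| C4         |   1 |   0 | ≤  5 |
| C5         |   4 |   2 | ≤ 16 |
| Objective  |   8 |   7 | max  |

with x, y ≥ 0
Each vertex is the intersection of two constraint boundaries that also satisfies all remaining constraints:
  x = 0 and y = 0 → (0, 0)
  4x + 4y = 14 and y = 0 → (3.5, 0)
  2x + 4y = 12 and 4x + 4y = 14 → (1, 2.5)
  2x + 4y = 12 and x = 0 → (0, 3)

Vertices: (0, 0), (3.5, 0), (1, 2.5), (0, 3)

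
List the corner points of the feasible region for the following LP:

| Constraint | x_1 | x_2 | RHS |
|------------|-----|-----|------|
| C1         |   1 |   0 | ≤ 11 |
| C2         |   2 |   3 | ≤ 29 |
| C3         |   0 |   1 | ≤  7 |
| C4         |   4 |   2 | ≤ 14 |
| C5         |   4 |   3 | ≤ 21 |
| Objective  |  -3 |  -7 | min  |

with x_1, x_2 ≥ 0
Each vertex is the intersection of two constraint boundaries that also satisfies all remaining constraints:
  x_1 = 0 and x_2 = 0 → (0, 0)
  4x_1 + 2x_2 = 14 and x_2 = 0 → (3.5, 0)
  x_2 = 7 and 4x_1 + 2x_2 = 14 → (0, 7)

Vertices: (0, 0), (3.5, 0), (0, 7)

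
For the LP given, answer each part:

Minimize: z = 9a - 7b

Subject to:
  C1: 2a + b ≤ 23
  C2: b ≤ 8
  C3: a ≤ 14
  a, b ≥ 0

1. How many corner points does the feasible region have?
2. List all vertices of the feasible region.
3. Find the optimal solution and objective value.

1. 4
2. (0, 0), (11.5, 0), (7.5, 8), (0, 8)
3. a = 0, b = 8, z = -56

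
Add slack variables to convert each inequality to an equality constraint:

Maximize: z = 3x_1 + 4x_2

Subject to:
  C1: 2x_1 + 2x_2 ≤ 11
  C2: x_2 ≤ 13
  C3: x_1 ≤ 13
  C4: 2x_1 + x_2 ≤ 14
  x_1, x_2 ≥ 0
max z = 3x_1 + 4x_2

s.t.
  2x_1 + 2x_2 + s1 = 11
  x_2 + s2 = 13
  x_1 + s3 = 13
  2x_1 + x_2 + s4 = 14
  x_1, x_2, s1, s2, s3, s4 ≥ 0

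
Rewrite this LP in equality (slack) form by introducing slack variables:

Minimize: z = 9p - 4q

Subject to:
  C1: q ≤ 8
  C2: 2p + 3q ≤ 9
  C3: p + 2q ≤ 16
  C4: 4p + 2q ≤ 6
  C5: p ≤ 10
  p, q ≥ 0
min z = 9p - 4q

s.t.
  q + s1 = 8
  2p + 3q + s2 = 9
  p + 2q + s3 = 16
  4p + 2q + s4 = 6
  p + s5 = 10
  p, q, s1, s2, s3, s4, s5 ≥ 0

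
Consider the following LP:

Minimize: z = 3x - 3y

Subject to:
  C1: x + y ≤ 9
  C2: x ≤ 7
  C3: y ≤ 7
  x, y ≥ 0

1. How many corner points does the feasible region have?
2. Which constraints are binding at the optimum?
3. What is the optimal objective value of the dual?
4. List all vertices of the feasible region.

1. 5
2. C3, x ≥ 0
3. -21 (by strong duality, equal to the primal optimum)
4. (0, 0), (7, 0), (7, 2), (2, 7), (0, 7)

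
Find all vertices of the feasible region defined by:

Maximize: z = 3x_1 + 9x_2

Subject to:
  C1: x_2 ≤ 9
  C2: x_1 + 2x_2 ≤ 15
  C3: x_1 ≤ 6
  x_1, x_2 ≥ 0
Each vertex is the intersection of two constraint boundaries that also satisfies all remaining constraints:
  x_1 = 0 and x_2 = 0 → (0, 0)
  x_1 = 6 and x_2 = 0 → (6, 0)
  x_1 + 2x_2 = 15 and x_1 = 6 → (6, 4.5)
  x_1 + 2x_2 = 15 and x_1 = 0 → (0, 7.5)

Vertices: (0, 0), (6, 0), (6, 4.5), (0, 7.5)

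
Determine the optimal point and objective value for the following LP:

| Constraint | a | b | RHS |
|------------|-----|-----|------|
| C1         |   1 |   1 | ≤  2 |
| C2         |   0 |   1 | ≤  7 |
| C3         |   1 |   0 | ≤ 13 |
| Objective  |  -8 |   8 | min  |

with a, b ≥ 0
a = 2, b = 0, z = -16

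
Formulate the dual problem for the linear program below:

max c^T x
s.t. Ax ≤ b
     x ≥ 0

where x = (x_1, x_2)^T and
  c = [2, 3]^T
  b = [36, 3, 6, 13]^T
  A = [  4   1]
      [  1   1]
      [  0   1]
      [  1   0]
Minimize: z = 36y1 + 3y2 + 6y3 + 13y4

Subject to:
  C1: -4y1 - y2 - y4 ≤ -2
  C2: -y1 - y2 - y3 ≤ -3
  y1, y2, y3, y4 ≥ 0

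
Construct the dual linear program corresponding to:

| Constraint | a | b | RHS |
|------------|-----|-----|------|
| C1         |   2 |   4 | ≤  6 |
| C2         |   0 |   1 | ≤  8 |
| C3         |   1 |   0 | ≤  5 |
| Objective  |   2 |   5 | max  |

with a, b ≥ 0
Minimize: z = 6y1 + 8y2 + 5y3

Subject to:
  C1: -2y1 - y3 ≤ -2
  C2: -4y1 - y2 ≤ -5
  y1, y2, y3 ≥ 0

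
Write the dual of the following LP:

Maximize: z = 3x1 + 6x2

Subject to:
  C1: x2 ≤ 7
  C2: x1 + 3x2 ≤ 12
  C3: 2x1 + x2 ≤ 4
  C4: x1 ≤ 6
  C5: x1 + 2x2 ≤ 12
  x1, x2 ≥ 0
Minimize: z = 7y1 + 12y2 + 4y3 + 6y4 + 12y5

Subject to:
  C1: -y2 - 2y3 - y4 - y5 ≤ -3
  C2: -y1 - 3y2 - y3 - 2y5 ≤ -6
  y1, y2, y3, y4, y5 ≥ 0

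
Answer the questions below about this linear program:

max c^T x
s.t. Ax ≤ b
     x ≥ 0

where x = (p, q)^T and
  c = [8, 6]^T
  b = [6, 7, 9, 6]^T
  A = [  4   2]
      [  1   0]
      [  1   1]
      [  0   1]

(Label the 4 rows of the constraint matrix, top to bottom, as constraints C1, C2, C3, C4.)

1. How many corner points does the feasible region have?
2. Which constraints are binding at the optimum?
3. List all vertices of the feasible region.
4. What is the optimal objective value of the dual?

1. 3
2. C1, p ≥ 0
3. (0, 0), (1.5, 0), (0, 3)
4. 18 (by strong duality, equal to the primal optimum)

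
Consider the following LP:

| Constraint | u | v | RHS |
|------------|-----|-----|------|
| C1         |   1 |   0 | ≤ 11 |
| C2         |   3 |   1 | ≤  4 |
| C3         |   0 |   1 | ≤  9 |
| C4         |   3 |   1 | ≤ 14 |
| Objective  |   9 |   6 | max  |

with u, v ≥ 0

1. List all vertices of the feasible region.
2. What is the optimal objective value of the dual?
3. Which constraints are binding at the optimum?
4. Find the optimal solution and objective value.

1. (0, 0), (1.333, 0), (0, 4)
2. 24 (by strong duality, equal to the primal optimum)
3. C2, u ≥ 0
4. u = 0, v = 4, z = 24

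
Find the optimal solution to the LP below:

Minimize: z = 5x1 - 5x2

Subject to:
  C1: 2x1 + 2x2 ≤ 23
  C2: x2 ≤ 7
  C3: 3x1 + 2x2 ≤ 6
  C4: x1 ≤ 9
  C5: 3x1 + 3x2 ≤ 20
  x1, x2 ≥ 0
x1 = 0, x2 = 3, z = -15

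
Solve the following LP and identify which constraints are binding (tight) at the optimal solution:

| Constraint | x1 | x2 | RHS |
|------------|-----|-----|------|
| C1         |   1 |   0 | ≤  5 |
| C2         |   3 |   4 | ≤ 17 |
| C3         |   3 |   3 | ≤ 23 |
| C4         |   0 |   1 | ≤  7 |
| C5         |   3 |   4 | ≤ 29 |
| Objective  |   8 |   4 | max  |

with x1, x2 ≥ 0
Optimal: x1 = 5, x2 = 0.5
Binding: C1, C2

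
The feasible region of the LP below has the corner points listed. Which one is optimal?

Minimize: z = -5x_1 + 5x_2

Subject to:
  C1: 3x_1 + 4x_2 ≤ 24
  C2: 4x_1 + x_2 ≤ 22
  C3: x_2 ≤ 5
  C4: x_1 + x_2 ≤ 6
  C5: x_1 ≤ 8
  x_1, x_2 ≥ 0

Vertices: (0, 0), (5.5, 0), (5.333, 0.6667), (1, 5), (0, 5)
(5.5, 0) with z = -27.5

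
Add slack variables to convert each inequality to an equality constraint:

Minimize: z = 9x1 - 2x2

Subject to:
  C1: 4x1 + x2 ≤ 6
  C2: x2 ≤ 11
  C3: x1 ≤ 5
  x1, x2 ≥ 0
min z = 9x1 - 2x2

s.t.
  4x1 + x2 + s1 = 6
  x2 + s2 = 11
  x1 + s3 = 5
  x1, x2, s1, s2, s3 ≥ 0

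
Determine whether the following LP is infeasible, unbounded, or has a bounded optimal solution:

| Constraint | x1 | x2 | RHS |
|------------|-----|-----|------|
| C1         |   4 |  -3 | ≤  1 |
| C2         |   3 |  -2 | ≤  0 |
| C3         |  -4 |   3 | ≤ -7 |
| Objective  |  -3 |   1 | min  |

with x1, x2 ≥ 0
C1 requires 4x1 - 3x2 ≤ 1, while C3 (-4x1 + 3x2 ≤ -7) is equivalent to 4x1 - 3x2 ≥ 7. Together they would need 7 ≤ 4x1 - 3x2 ≤ 1, which is impossible since 7 > 1. No point satisfies all constraints.

Infeasible — the constraint set is empty.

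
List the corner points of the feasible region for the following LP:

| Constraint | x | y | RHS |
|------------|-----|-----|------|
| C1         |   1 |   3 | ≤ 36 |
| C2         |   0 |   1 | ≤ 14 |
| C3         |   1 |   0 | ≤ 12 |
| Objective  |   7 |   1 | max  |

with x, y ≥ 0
Each vertex is the intersection of two constraint boundaries that also satisfies all remaining constraints:
  x = 0 and y = 0 → (0, 0)
  x = 12 and y = 0 → (12, 0)
  x + 3y = 36 and x = 12 → (12, 8)
  x + 3y = 36 and x = 0 → (0, 12)

Vertices: (0, 0), (12, 0), (12, 8), (0, 12)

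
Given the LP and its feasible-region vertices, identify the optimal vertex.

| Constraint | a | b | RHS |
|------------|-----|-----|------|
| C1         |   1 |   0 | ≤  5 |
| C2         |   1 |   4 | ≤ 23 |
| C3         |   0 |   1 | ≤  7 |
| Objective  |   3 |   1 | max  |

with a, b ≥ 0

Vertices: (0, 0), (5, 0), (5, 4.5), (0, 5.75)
(5, 4.5) with z = 19.5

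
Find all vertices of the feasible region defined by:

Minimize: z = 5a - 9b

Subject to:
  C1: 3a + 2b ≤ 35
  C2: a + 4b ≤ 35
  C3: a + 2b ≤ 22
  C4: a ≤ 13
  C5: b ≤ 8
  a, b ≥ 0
Each vertex is the intersection of two constraint boundaries that also satisfies all remaining constraints:
  a = 0 and b = 0 → (0, 0)
  3a + 2b = 35 and b = 0 → (11.67, 0)
  3a + 2b = 35 and a + 4b = 35 → (7, 7)
  a + 4b = 35 and b = 8 → (3, 8)
  b = 8 and a = 0 → (0, 8)

Vertices: (0, 0), (11.67, 0), (7, 7), (3, 8), (0, 8)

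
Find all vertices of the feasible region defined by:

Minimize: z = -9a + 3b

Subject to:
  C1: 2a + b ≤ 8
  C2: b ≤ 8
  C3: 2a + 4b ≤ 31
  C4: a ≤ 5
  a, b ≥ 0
Each vertex is the intersection of two constraint boundaries that also satisfies all remaining constraints:
  a = 0 and b = 0 → (0, 0)
  2a + b = 8 and b = 0 → (4, 0)
  2a + b = 8 and 2a + 4b = 31 → (0.1667, 7.667)
  2a + 4b = 31 and a = 0 → (0, 7.75)

Vertices: (0, 0), (4, 0), (0.1667, 7.667), (0, 7.75)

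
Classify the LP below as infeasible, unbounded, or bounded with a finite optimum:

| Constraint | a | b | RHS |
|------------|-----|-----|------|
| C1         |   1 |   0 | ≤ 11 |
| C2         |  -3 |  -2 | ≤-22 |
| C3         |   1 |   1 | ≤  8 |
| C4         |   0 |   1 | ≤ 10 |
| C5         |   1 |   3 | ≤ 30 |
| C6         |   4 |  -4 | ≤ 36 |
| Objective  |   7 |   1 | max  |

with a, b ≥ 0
The point (8, 0) satisfies every constraint, so the LP is feasible; the constraints give a ≤ 11 and b ≤ 10, which with a, b ≥ 0 keep the feasible region inside a bounded box. A feasible, bounded LP attains a finite optimum at a vertex.

The LP has an optimal solution: (8, 0) with z = 56.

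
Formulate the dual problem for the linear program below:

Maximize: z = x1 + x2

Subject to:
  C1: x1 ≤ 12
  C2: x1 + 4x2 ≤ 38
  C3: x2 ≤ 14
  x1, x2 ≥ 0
Minimize: z = 12y1 + 38y2 + 14y3

Subject to:
  C1: -y1 - y2 ≤ -1
  C2: -4y2 - y3 ≤ -1
  y1, y2, y3 ≥ 0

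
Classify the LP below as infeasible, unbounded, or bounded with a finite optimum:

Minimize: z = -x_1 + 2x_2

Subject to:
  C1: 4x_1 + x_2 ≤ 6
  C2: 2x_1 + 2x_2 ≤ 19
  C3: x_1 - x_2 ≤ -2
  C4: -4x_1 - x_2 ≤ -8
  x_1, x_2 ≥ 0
C1 requires 4x_1 + x_2 ≤ 6, while C4 (-4x_1 - x_2 ≤ -8) is equivalent to 4x_1 + x_2 ≥ 8. Together they would need 8 ≤ 4x_1 + x_2 ≤ 6, which is impossible since 8 > 6. No point satisfies all constraints.

Infeasible: no point satisfies all constraints simultaneously.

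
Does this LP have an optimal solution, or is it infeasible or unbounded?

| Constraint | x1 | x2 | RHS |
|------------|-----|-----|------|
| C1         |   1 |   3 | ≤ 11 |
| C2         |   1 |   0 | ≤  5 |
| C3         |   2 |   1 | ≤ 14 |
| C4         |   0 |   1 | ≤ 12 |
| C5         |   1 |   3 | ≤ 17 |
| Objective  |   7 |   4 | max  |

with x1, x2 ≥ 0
The point (5, 2) satisfies every constraint, so the LP is feasible; the constraints give x1 ≤ 5 and x2 ≤ 12, which with x1, x2 ≥ 0 keep the feasible region inside a bounded box. A feasible, bounded LP attains a finite optimum at a vertex.

Evaluating z = 7x1 + 4x2 at each vertex:
  (0, 0): z = 0
  (5, 0): z = 35
  (5, 2): z = 43
  (0, 3.667): z = 14.67

Bounded optimum: z* = 43 at (5, 2).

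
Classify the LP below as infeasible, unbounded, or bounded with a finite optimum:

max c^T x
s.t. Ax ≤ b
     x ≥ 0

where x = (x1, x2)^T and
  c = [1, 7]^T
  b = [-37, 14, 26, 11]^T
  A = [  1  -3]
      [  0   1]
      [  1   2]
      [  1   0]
The point (0, 13) satisfies every constraint, so the LP is feasible; the constraints give x1 ≤ 11 and x2 ≤ 14, which with x1, x2 ≥ 0 keep the feasible region inside a bounded box. A feasible, bounded LP attains a finite optimum at a vertex.

Evaluating z = x1 + 7x2 at each vertex:
  (0, 12.33): z = 86.33
  (0.8, 12.6): z = 89
  (0, 13): z = 91

Bounded optimum: z* = 91 at (0, 13).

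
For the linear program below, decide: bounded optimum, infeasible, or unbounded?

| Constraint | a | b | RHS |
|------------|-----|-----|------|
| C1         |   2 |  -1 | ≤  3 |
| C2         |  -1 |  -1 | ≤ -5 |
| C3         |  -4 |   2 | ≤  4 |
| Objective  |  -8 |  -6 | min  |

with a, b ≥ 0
Feasible point: (1, 4) satisfies every constraint, so the LP is feasible.
Direction d = (1, 2): for each constraint row a, a·d ≤ 0 —
  (2)(1) + (-1)(2) = 0 ≤ 0
  (-1)(1) + (-1)(2) = -3 ≤ 0
  (-4)(1) + (2)(2) = 0 ≤ 0
and d ≥ 0, so (1, 4) + t·d stays feasible for every t ≥ 0. Along this ray z = -8a - 6b changes by -20 per unit t, so z → −∞.

Unbounded — the objective can decrease without bound over the feasible region.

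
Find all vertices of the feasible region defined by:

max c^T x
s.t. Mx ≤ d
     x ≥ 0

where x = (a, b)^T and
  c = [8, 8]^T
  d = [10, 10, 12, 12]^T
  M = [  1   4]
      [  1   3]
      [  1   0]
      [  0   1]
Each vertex is the intersection of two constraint boundaries that also satisfies all remaining constraints:
  a = 0 and b = 0 → (0, 0)
  a + 4b = 10 and a + 3b = 10 → (10, 0)
  a + 4b = 10 and a = 0 → (0, 2.5)

Vertices: (0, 0), (10, 0), (0, 2.5)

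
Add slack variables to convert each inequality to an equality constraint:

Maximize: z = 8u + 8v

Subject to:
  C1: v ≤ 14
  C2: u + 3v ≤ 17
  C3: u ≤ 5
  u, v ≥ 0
max z = 8u + 8v

s.t.
  v + s1 = 14
  u + 3v + s2 = 17
  u + s3 = 5
  u, v, s1, s2, s3 ≥ 0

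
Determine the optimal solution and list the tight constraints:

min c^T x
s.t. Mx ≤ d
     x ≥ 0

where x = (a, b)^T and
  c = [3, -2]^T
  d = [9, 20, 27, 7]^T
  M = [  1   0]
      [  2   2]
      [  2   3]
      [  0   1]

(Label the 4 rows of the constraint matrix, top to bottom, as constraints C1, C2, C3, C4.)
Optimal: a = 0, b = 7
Binding: C4, a ≥ 0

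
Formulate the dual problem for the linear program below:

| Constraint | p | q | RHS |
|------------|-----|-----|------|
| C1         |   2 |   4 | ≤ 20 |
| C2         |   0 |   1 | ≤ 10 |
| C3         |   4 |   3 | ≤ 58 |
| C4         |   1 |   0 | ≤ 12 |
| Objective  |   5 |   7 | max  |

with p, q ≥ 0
Minimize: z = 20y1 + 10y2 + 58y3 + 12y4

Subject to:
  C1: -2y1 - 4y3 - y4 ≤ -5
  C2: -4y1 - y2 - 3y3 ≤ -7
  y1, y2, y3, y4 ≥ 0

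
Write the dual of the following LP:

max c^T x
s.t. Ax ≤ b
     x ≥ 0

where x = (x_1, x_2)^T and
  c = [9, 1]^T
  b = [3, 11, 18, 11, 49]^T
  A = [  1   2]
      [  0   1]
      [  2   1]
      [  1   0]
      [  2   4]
Minimize: z = 3y1 + 11y2 + 18y3 + 11y4 + 49y5

Subject to:
  C1: -y1 - 2y3 - y4 - 2y5 ≤ -9
  C2: -2y1 - y2 - y3 - 4y5 ≤ -1
  y1, y2, y3, y4, y5 ≥ 0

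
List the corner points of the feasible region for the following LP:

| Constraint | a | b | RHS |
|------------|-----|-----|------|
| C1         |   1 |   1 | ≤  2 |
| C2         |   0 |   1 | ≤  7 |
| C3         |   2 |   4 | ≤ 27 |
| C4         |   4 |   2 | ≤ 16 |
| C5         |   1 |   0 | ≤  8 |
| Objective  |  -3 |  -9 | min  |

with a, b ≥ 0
Each vertex is the intersection of two constraint boundaries that also satisfies all remaining constraints:
  a = 0 and b = 0 → (0, 0)
  a + b = 2 and b = 0 → (2, 0)
  a + b = 2 and a = 0 → (0, 2)

Vertices: (0, 0), (2, 0), (0, 2)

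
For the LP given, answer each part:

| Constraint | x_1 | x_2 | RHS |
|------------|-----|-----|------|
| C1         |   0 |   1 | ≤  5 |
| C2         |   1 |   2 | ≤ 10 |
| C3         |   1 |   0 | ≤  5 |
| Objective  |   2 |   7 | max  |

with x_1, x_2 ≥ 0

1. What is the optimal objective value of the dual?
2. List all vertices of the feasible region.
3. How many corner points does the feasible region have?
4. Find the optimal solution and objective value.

1. 35 (by strong duality, equal to the primal optimum)
2. (0, 0), (5, 0), (5, 2.5), (0, 5)
3. 4
4. x_1 = 0, x_2 = 5, z = 35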